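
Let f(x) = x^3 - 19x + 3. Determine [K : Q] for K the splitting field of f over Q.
[K : Q] = 6

By the rational root test, any rational root of the monic integer polynomial f(x) = x^3 - 19x + 3 must be an integer dividing the constant term 3, i.e. one of ±{1, 3}. Evaluating: f(1) = -15, f(-1) = 21, f(3) = -27, f(-3) = 33; none is 0, so f has no rational root and is therefore irreducible over Q (a cubic with no linear factor over a field is irreducible). For an irreducible cubic, the Galois group is A_3 or S_3 according as the discriminant disc(f) = -4a^3 - 27b^2 = -4·(-19)^3 - 27·(3)^2 = 27193 is or is not a square in Q. Here disc(f) = 27193 is not a perfect square in Q, so the Galois group of f over Q is not contained in A_3 and must be all of S_3. The splitting field has degree |S_3| = 6 over Q, so [K : Q] = 6.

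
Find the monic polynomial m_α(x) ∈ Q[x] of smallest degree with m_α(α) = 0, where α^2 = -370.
m_α(x) = x^2 + 370

α satisfies α^2 + 370 = 0, so x^2 + 370 annihilates α. Since d = -370 is squarefree and ≠ 1, it is not a perfect square in Q, so x^2 + 370 has no rational root and is therefore irreducible over Q (a degree-2 polynomial over a field is irreducible iff it has no root). Hence m_α(x) = x^2 + 370.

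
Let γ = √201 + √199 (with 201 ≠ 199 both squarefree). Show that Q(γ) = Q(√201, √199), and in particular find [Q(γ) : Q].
[Q(γ) : Q] = 4 (equivalently, Q(γ) = Q(√201, √199))

Obviously Q(γ) ⊆ Q(√201, √199), and [Q(√201, √199):Q] = 4 (since 201, 199 are distinct squarefree integers > 1 with 39999 not a perfect square). To show equality we compute the minimal polynomial of γ. From γ = √201 + √199: γ^2 = 201 + 2√(39999) + 199 = 400 + 2√(39999), so γ^2 - 400 = 2√(39999); squaring, (γ^2 - 400)^2 = 4·39999, i.e. γ^4 - 800γ^2 + 160000 - 159996 = 0, i.e. γ^4 - 800γ^2 + 4 = 0. So γ is a root of x^4 - 800x^2 + 4. This polynomial is irreducible over Q: it has no rational root (each ±√201 ± √199 is irrational), and any factorization into two quadratics over Q would force √(39999) ∈ Q (pairing opposite roots) or √201, √199 ∈ Q (other pairings), all impossible. Hence [Q(γ):Q] = 4 = [Q(√201, √199):Q], so Q(γ) = Q(√201, √199).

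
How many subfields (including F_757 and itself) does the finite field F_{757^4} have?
F_{757^4} has 3 subfields

The subfields of F_{p^n} are exactly the fields F_{p^d} for d | n (each is the fixed field of the unique index-d subgroup of Gal(F_{p^n}/F_p) ≅ Z/nZ). The divisors of n = 4 are {1, 2, 4}, giving 3 subfields: F_{757^1}, F_{757^2}, F_{757^4}.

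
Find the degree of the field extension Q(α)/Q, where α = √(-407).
[Q(α):Q] = 2

[Q(α):Q] equals the degree of the minimal polynomial of α. Here α^2 = -407 and x^2 + 407 is irreducible (d = -407 is squarefree, ≠ 1, hence not a square), so deg(m_α) = 2. Thus [Q(α):Q] = 2.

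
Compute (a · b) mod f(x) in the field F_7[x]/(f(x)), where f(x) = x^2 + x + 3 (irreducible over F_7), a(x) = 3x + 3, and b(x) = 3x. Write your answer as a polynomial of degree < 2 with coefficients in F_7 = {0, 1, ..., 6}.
a · b ≡ 1 (mod f(x))

Multiply in F_7[x]: a(x)·b(x) = (3x + 3)·(3x) = 2x^2 + 2x. This has degree ≥ 2, so divide by f(x) over F_7: 2x^2 + 2x = (2)·(x^2 + x + 3) + (1). Hence a·b ≡ 1 (mod f). (F_7[x]/(f) is a field with 7^2 = 49 elements since f is irreducible of degree 2.)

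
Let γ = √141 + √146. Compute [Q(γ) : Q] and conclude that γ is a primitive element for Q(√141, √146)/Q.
[Q(γ) : Q] = 4 (equivalently, Q(γ) = Q(√141, √146))

Obviously Q(γ) ⊆ Q(√141, √146), and [Q(√141, √146):Q] = 4 (since 141, 146 are distinct squarefree integers > 1 with 20586 not a perfect square). To show equality we compute the minimal polynomial of γ. From γ = √141 + √146: γ^2 = 141 + 2√(20586) + 146 = 287 + 2√(20586), so γ^2 - 287 = 2√(20586); squaring, (γ^2 - 287)^2 = 4·20586, i.e. γ^4 - 574γ^2 + 82369 - 82344 = 0, i.e. γ^4 - 574γ^2 + 25 = 0. So γ is a root of x^4 - 574x^2 + 25. This polynomial is irreducible over Q: it has no rational root (each ±√141 ± √146 is irrational), and any factorization into two quadratics over Q would force √(20586) ∈ Q (pairing opposite roots) or √141, √146 ∈ Q (other pairings), all impossible. Hence [Q(γ):Q] = 4 = [Q(√141, √146):Q], so Q(γ) = Q(√141, √146).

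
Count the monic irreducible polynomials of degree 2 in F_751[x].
There are 281625 monic irreducible polynomials of degree 2 over F_751

Each element of F_{751^2} that lies in no proper subfield is a root of exactly one monic irreducible of degree 2 over F_751, and each such polynomial has 2 distinct roots in F_{751^2}. By Möbius inversion the count is N_751(2) = (1/2) Σ_{d|2} μ(2/d) · 751^d = (1/2)(μ(2)·751^1 + μ(1)·751^2) = 563250/2 = 281625.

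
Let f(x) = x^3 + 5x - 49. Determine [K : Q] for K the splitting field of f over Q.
[K : Q] = 6

By the rational root test, any rational root of the monic integer polynomial f(x) = x^3 + 5x - 49 must be an integer dividing the constant term -49, i.e. one of ±{1, 7, 49}. Evaluating: f(1) = -43, f(-1) = -55, f(7) = 329, f(-7) = -427, f(49) = 117845, f(-49) = -117943; none is 0, so f has no rational root and is therefore irreducible over Q (a cubic with no linear factor over a field is irreducible). For an irreducible cubic, the Galois group is A_3 or S_3 according as the discriminant disc(f) = -4a^3 - 27b^2 = -4·(5)^3 - 27·(-49)^2 = -65327 is or is not a square in Q. Here disc(f) = -65327 is not a perfect square in Q, so the Galois group of f over Q is not contained in A_3 and must be all of S_3. The splitting field has degree |S_3| = 6 over Q, so [K : Q] = 6.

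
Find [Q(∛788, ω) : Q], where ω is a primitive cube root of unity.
[Q(∛788, ω) : Q] = 6

[Q(∛788):Q] = 3 (min poly x^3 - 788, irreducible since 788 is not a perfect cube). [Q(ω):Q] = 2 (min poly x^2 + x + 1). Since Q(∛788) ⊂ R and ω ∉ R, we have ω ∉ Q(∛788), so x^2 + x + 1 remains irreducible over Q(∛788) and [Q(∛788, ω) : Q(∛788)] = 2. By the tower law, [Q(∛788, ω) : Q] = 3 · 2 = 6. (In fact Q(∛788, ω) is the splitting field of x^3 - 788 over Q.)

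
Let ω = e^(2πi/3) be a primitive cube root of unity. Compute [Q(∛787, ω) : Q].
[Q(∛787, ω) : Q] = 6

[Q(∛787):Q] = 3 (min poly x^3 - 787, irreducible since 787 is not a perfect cube). [Q(ω):Q] = 2 (min poly x^2 + x + 1). Since Q(∛787) ⊂ R and ω ∉ R, we have ω ∉ Q(∛787), so x^2 + x + 1 remains irreducible over Q(∛787) and [Q(∛787, ω) : Q(∛787)] = 2. By the tower law, [Q(∛787, ω) : Q] = 3 · 2 = 6. (In fact Q(∛787, ω) is the splitting field of x^3 - 787 over Q.)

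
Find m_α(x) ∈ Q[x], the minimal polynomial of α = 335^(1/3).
m_α(x) = x^3 - 335

α satisfies α^3 = 335, so x^3 - 335 annihilates α. By the rational root test, a rational root p/q (in lowest terms) of x^3 - 335 would satisfy p^3 = 335 q^3, forcing q = 1 and p^3 = 335; but 335 is not a perfect cube, contradiction. A monic cubic over Q with no rational root is irreducible (any nontrivial factorization would include a linear factor). Hence x^3 - 335 is the minimal polynomial of α, and in particular [Q(α):Q] = 3.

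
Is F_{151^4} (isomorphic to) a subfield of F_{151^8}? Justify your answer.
Yes: F_{151^4} is a subfield of F_{151^8}

F_{p^m} embeds in F_{p^n} iff m | n (since F_{p^n} is the splitting field of x^(p^n) - x, and F_{p^m} ⊂ F_{p^n} forces p^n to be a power of p^m, i.e. m | n; conversely if m | n then every root of x^(p^m) - x is a root of x^(p^n) - x). Here 4 | 8 (since 8 = 2·4), so F_{151^4} is a subfield of F_{151^8}, and [F_{151^8} : F_{151^4}] = 8/4 = 2.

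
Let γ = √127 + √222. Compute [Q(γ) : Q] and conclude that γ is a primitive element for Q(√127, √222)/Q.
[Q(γ) : Q] = 4 (equivalently, Q(γ) = Q(√127, √222))

Obviously Q(γ) ⊆ Q(√127, √222), and [Q(√127, √222):Q] = 4 (since 127, 222 are distinct squarefree integers > 1 with 28194 not a perfect square). To show equality we compute the minimal polynomial of γ. From γ = √127 + √222: γ^2 = 127 + 2√(28194) + 222 = 349 + 2√(28194), so γ^2 - 349 = 2√(28194); squaring, (γ^2 - 349)^2 = 4·28194, i.e. γ^4 - 698γ^2 + 121801 - 112776 = 0, i.e. γ^4 - 698γ^2 + 9025 = 0. So γ is a root of x^4 - 698x^2 + 9025. This polynomial is irreducible over Q: it has no rational root (each ±√127 ± √222 is irrational), and any factorization into two quadratics over Q would force √(28194) ∈ Q (pairing opposite roots) or √127, √222 ∈ Q (other pairings), all impossible. Hence [Q(γ):Q] = 4 = [Q(√127, √222):Q], so Q(γ) = Q(√127, √222).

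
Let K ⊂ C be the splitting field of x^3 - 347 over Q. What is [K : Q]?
[K : Q] = 6

The roots of x^3 - 347 are ∛347, ω∛347, ω^2∛347 where ω = e^(2πi/3) is a primitive cube root of unity, so K = Q(∛347, ω). Now [Q(∛347):Q] = 3 (since 347 is not a perfect cube, x^3 - 347 is irreducible) and [Q(ω):Q] = 2. Both 2 and 3 divide [K:Q], and [K:Q] ≤ 3·2 = 6, so [K:Q] = 6. (Equivalently: Q(∛347) ⊂ R but ω ∉ R, so [K : Q(∛347)] = 2.)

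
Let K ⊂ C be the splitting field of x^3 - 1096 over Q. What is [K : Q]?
[K : Q] = 6

The roots of x^3 - 1096 are ∛1096, ω∛1096, ω^2∛1096 where ω = e^(2πi/3) is a primitive cube root of unity, so K = Q(∛1096, ω). Now [Q(∛1096):Q] = 3 (since 1096 is not a perfect cube, x^3 - 1096 is irreducible) and [Q(ω):Q] = 2. Both 2 and 3 divide [K:Q], and [K:Q] ≤ 3·2 = 6, so [K:Q] = 6. (Equivalently: Q(∛1096) ⊂ R but ω ∉ R, so [K : Q(∛1096)] = 2.)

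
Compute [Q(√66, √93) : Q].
[Q(√66, √93) : Q] = 4

[Q(√66):Q] = 2 (min poly x^2 - 66, irreducible since 66 is squarefree > 1). For the top step, suppose √93 ∈ Q(√66), say √93 = c + d√66 with c, d ∈ Q. Squaring: 93 = c^2 + 66d^2 + 2cd√66. Since √66 ∉ Q this forces 2cd = 0. If d = 0 then √93 = c ∈ Q, contradicting 93 squarefree > 1. If c = 0 then 93 = 66d^2, so 66·93 = (66d)^2 is a perfect square in Q — but 66·93 = 6138 is not a perfect square (since 66 and 93 are distinct squarefree integers). Contradiction. Hence √93 ∉ Q(√66), so x^2 - 93 stays irreducible over Q(√66) and [Q(√66, √93) : Q(√66)] = 2. By the tower law, [Q(√66, √93) : Q] = 2 · 2 = 4.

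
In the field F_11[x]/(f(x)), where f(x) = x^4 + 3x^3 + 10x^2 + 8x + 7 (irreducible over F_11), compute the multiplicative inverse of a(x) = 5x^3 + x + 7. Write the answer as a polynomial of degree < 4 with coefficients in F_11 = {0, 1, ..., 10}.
a(x)^(-1) ≡ 5x^3 + 2x^2 + 9x + 3 (mod f(x))

Since f is irreducible over F_11, F_11[x]/(f) is a field and a(x) ≠ 0 has an inverse. Apply the extended Euclidean algorithm to f(x) and a(x) in F_11[x]: f(x) = (9x + 5)·a(x) + (x^2 + 6x + 5);  a(x) = (5x + 3)·(x^2 + 6x + 5) + (2x + 3);  (x^2 + 6x + 5) = (6x + 5)·(2x + 3) + (1). The last nonzero remainder is the constant 1 = gcd(f, a) in F_11. Back-substituting through the division chain expresses 1 = s(x)·a(x) + t(x)·f(x) with s(x) ≡ 5x^3 + 2x^2 + 9x + 3 (mod f), so a(x)^(-1) ≡ s(x) = 5x^3 + 2x^2 + 9x + 3 (mod f). Check: (5x^3 + x + 7)·(5x^3 + 2x^2 + 9x + 3) = 3x^6 + 10x^5 + 6x^4 + 8x^3 + x^2 + 10 ≡ 1 (mod x^4 + 3x^3 + 10x^2 + 8x + 7).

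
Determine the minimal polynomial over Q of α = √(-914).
m_α(x) = x^2 + 914

α satisfies α^2 + 914 = 0, so x^2 + 914 annihilates α. Since d = -914 is squarefree and ≠ 1, it is not a perfect square in Q, so x^2 + 914 has no rational root and is therefore irreducible over Q (a degree-2 polynomial over a field is irreducible iff it has no root). Hence m_α(x) = x^2 + 914.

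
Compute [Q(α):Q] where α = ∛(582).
[Q(α):Q] = 3

The minimal polynomial of α is x^3 - 582, irreducible over Q since 582 is not a perfect cube (so x^3 - 582 has no rational root). Hence [Q(α):Q] = deg(m_α) = 3.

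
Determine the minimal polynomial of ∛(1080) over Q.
m_α(x) = x^3 - 1080

α satisfies α^3 = 1080, so x^3 - 1080 annihilates α. By the rational root test, a rational root p/q (in lowest terms) of x^3 - 1080 would satisfy p^3 = 1080 q^3, forcing q = 1 and p^3 = 1080; but 1080 is not a perfect cube, contradiction. A monic cubic over Q with no rational root is irreducible (any nontrivial factorization would include a linear factor). Hence x^3 - 1080 is the minimal polynomial of α, and in particular [Q(α):Q] = 3.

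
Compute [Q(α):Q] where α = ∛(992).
[Q(α):Q] = 3

The minimal polynomial of α is x^3 - 992, irreducible over Q since 992 is not a perfect cube (so x^3 - 992 has no rational root). Hence [Q(α):Q] = deg(m_α) = 3.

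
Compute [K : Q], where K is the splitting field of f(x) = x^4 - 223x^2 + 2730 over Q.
[K : Q] = 4

Solving the quadratic in x^2: x^2 = (223 ± √(223^2 - 4·2730))/2 = (223 ± √38809)/2 = (223 ± 197)/2, giving x^2 = 210 or x^2 = 13. So f(x) = (x^2 - 210)(x^2 - 13) and the roots of f are ±√210, ±√13. Hence the splitting field is K = Q(√210, √13). Since 210 and 13 are distinct squarefree integers > 1, their product 2730 is not a perfect square, so √13 ∉ Q(√210). By the tower law [K:Q] = [Q(√210,√13):Q(√210)] · [Q(√210):Q] = 2 · 2 = 4.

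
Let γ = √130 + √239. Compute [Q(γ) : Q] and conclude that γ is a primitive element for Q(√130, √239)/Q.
[Q(γ) : Q] = 4 (equivalently, Q(γ) = Q(√130, √239))

Obviously Q(γ) ⊆ Q(√130, √239), and [Q(√130, √239):Q] = 4 (since 130, 239 are distinct squarefree integers > 1 with 31070 not a perfect square). To show equality we compute the minimal polynomial of γ. From γ = √130 + √239: γ^2 = 130 + 2√(31070) + 239 = 369 + 2√(31070), so γ^2 - 369 = 2√(31070); squaring, (γ^2 - 369)^2 = 4·31070, i.e. γ^4 - 738γ^2 + 136161 - 124280 = 0, i.e. γ^4 - 738γ^2 + 11881 = 0. So γ is a root of x^4 - 738x^2 + 11881. This polynomial is irreducible over Q: it has no rational root (each ±√130 ± √239 is irrational), and any factorization into two quadratics over Q would force √(31070) ∈ Q (pairing opposite roots) or √130, √239 ∈ Q (other pairings), all impossible. Hence [Q(γ):Q] = 4 = [Q(√130, √239):Q], so Q(γ) = Q(√130, √239).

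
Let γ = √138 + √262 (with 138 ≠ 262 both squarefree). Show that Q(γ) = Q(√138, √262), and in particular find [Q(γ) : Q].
[Q(γ) : Q] = 4 (equivalently, Q(γ) = Q(√138, √262))

Obviously Q(γ) ⊆ Q(√138, √262), and [Q(√138, √262):Q] = 4 (since 138, 262 are distinct squarefree integers > 1 with 36156 not a perfect square). To show equality we compute the minimal polynomial of γ. From γ = √138 + √262: γ^2 = 138 + 2√(36156) + 262 = 400 + 2√(36156), so γ^2 - 400 = 2√(36156); squaring, (γ^2 - 400)^2 = 4·36156, i.e. γ^4 - 800γ^2 + 160000 - 144624 = 0, i.e. γ^4 - 800γ^2 + 15376 = 0. So γ is a root of x^4 - 800x^2 + 15376. This polynomial is irreducible over Q: it has no rational root (each ±√138 ± √262 is irrational), and any factorization into two quadratics over Q would force √(36156) ∈ Q (pairing opposite roots) or √138, √262 ∈ Q (other pairings), all impossible. Hence [Q(γ):Q] = 4 = [Q(√138, √262):Q], so Q(γ) = Q(√138, √262).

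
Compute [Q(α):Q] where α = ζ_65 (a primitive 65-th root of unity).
[Q(α):Q] = 48

The minimal polynomial of ζ_65 over Q is the 65-th cyclotomic polynomial Φ_65(x), which is irreducible over Q and has degree φ(65) = 48. Hence [Q(α):Q] = φ(65) = 48.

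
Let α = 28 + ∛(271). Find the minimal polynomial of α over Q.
m_α(x) = x^3 - 84x^2 + 2352x - 22223

Set β = α - 28 = ∛(271), so β^3 = 271. Then (α - 28)^3 - 271 = 0, i.e. α is a root of g(x) = (x - 28)^3 - 271 = x^3 - 84x^2 + 2352x - 22223. Since g(x) = h(x - 28) where h(x) = x^3 - 271, and h is irreducible over Q (because 271 is not a perfect cube, so h has no rational root, and a monic cubic with no rational root is irreducible), g is also irreducible (irreducibility is preserved under the substitution x → x - 28). Hence m_α(x) = x^3 - 84x^2 + 2352x - 22223.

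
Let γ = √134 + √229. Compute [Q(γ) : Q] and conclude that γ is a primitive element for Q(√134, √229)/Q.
[Q(γ) : Q] = 4 (equivalently, Q(γ) = Q(√134, √229))

Obviously Q(γ) ⊆ Q(√134, √229), and [Q(√134, √229):Q] = 4 (since 134, 229 are distinct squarefree integers > 1 with 30686 not a perfect square). To show equality we compute the minimal polynomial of γ. From γ = √134 + √229: γ^2 = 134 + 2√(30686) + 229 = 363 + 2√(30686), so γ^2 - 363 = 2√(30686); squaring, (γ^2 - 363)^2 = 4·30686, i.e. γ^4 - 726γ^2 + 131769 - 122744 = 0, i.e. γ^4 - 726γ^2 + 9025 = 0. So γ is a root of x^4 - 726x^2 + 9025. This polynomial is irreducible over Q: it has no rational root (each ±√134 ± √229 is irrational), and any factorization into two quadratics over Q would force √(30686) ∈ Q (pairing opposite roots) or √134, √229 ∈ Q (other pairings), all impossible. Hence [Q(γ):Q] = 4 = [Q(√134, √229):Q], so Q(γ) = Q(√134, √229).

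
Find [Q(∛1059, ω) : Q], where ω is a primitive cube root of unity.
[Q(∛1059, ω) : Q] = 6

[Q(∛1059):Q] = 3 (min poly x^3 - 1059, irreducible since 1059 is not a perfect cube). [Q(ω):Q] = 2 (min poly x^2 + x + 1). Since Q(∛1059) ⊂ R and ω ∉ R, we have ω ∉ Q(∛1059), so x^2 + x + 1 remains irreducible over Q(∛1059) and [Q(∛1059, ω) : Q(∛1059)] = 2. By the tower law, [Q(∛1059, ω) : Q] = 3 · 2 = 6. (In fact Q(∛1059, ω) is the splitting field of x^3 - 1059 over Q.)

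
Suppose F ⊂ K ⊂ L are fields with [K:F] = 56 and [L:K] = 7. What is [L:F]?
[L:F] = 392

The tower law says that for any tower of field extensions F ⊂ K ⊂ L with finite degrees, [L:F] = [L:K] · [K:F]. Here this gives [L:F] = 7 · 56 = 392.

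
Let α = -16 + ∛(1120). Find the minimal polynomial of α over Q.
m_α(x) = x^3 + 48x^2 + 768x + 2976

Set β = α + 16 = ∛(1120), so β^3 = 1120. Then (α + 16)^3 - 1120 = 0, i.e. α is a root of g(x) = (x + 16)^3 - 1120 = x^3 + 48x^2 + 768x + 2976. Since g(x) = h(x + 16) where h(x) = x^3 - 1120, and h is irreducible over Q (because 1120 is not a perfect cube, so h has no rational root, and a monic cubic with no rational root is irreducible), g is also irreducible (irreducibility is preserved under the substitution x → x + 16). Hence m_α(x) = x^3 + 48x^2 + 768x + 2976.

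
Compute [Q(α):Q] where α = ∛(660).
[Q(α):Q] = 3

The minimal polynomial of α is x^3 - 660, irreducible over Q since 660 is not a perfect cube (so x^3 - 660 has no rational root). Hence [Q(α):Q] = deg(m_α) = 3.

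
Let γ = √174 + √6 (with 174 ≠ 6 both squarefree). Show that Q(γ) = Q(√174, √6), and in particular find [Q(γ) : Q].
[Q(γ) : Q] = 4 (equivalently, Q(γ) = Q(√174, √6))

Obviously Q(γ) ⊆ Q(√174, √6), and [Q(√174, √6):Q] = 4 (since 174, 6 are distinct squarefree integers > 1 with 1044 not a perfect square). To show equality we compute the minimal polynomial of γ. From γ = √174 + √6: γ^2 = 174 + 2√(1044) + 6 = 180 + 2√(1044), so γ^2 - 180 = 2√(1044); squaring, (γ^2 - 180)^2 = 4·1044, i.e. γ^4 - 360γ^2 + 32400 - 4176 = 0, i.e. γ^4 - 360γ^2 + 28224 = 0. So γ is a root of x^4 - 360x^2 + 28224. This polynomial is irreducible over Q: it has no rational root (each ±√174 ± √6 is irrational), and any factorization into two quadratics over Q would force √(1044) ∈ Q (pairing opposite roots) or √174, √6 ∈ Q (other pairings), all impossible. Hence [Q(γ):Q] = 4 = [Q(√174, √6):Q], so Q(γ) = Q(√174, √6).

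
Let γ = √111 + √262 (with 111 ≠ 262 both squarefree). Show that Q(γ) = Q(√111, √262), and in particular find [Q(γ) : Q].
[Q(γ) : Q] = 4 (equivalently, Q(γ) = Q(√111, √262))

Obviously Q(γ) ⊆ Q(√111, √262), and [Q(√111, √262):Q] = 4 (since 111, 262 are distinct squarefree integers > 1 with 29082 not a perfect square). To show equality we compute the minimal polynomial of γ. From γ = √111 + √262: γ^2 = 111 + 2√(29082) + 262 = 373 + 2√(29082), so γ^2 - 373 = 2√(29082); squaring, (γ^2 - 373)^2 = 4·29082, i.e. γ^4 - 746γ^2 + 139129 - 116328 = 0, i.e. γ^4 - 746γ^2 + 22801 = 0. So γ is a root of x^4 - 746x^2 + 22801. This polynomial is irreducible over Q: it has no rational root (each ±√111 ± √262 is irrational), and any factorization into two quadratics over Q would force √(29082) ∈ Q (pairing opposite roots) or √111, √262 ∈ Q (other pairings), all impossible. Hence [Q(γ):Q] = 4 = [Q(√111, √262):Q], so Q(γ) = Q(√111, √262).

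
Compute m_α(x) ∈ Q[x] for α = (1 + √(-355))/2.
m_α(x) = x^2 - x + 89

From 2α - 1 = √(-355), squaring gives (2α - 1)^2 = -355, i.e. 4α^2 - 4α + 1 = -355, so α^2 - α + (1 + 355)/4 = 0. Since -355 ≡ 1 (mod 4), (1 + 355)/4 = 89 ∈ Z. The polynomial x^2 - x + 89 has discriminant 1 - 4·(89) = -355, which is not a perfect square in Q (d = -355 is squarefree and ≠ 1), so x^2 - x + 89 is irreducible over Q. It is the minimal polynomial of α.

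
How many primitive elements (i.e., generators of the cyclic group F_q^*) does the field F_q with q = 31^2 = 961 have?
There are φ(960) = 256 primitive elements

F_q^* is cyclic of order q - 1 = 960. A cyclic group of order m has exactly φ(m) generators. Here m = 960 = 2^6 · 3 · 5, so the number of primitive elements is φ(960) = 256.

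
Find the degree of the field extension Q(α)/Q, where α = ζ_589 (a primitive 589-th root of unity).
[Q(α):Q] = 540

The minimal polynomial of ζ_589 over Q is the 589-th cyclotomic polynomial Φ_589(x), which is irreducible over Q and has degree φ(589) = 540. Hence [Q(α):Q] = φ(589) = 540.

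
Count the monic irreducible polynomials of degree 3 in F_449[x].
There are 30172800 monic irreducible polynomials of degree 3 over F_449

Each element of F_{449^3} that lies in no proper subfield is a root of exactly one monic irreducible of degree 3 over F_449, and each such polynomial has 3 distinct roots in F_{449^3}. By Möbius inversion the count is N_449(3) = (1/3) Σ_{d|3} μ(3/d) · 449^d = (1/3)(μ(3)·449^1 + μ(1)·449^3) = 90518400/3 = 30172800.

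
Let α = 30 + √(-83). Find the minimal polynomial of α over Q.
m_α(x) = x^2 - 60x + 983

From α - 30 = √(-83), squaring gives (α - 30)^2 = -83, i.e. α^2 - 60α + 900 = -83, so α^2 - 60α + 983 = 0. The discriminant of x^2 - 60x + 983 is (-60)^2 - 4·(983) = 3600 - 3932 = -332, and 4·(-83) is not a perfect square in Q since -83 is squarefree and ≠ 1. Hence x^2 - 60x + 983 is irreducible over Q and is the minimal polynomial of α.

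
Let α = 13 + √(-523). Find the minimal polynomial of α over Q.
m_α(x) = x^2 - 26x + 692

From α - 13 = √(-523), squaring gives (α - 13)^2 = -523, i.e. α^2 - 26α + 169 = -523, so α^2 - 26α + 692 = 0. The discriminant of x^2 - 26x + 692 is (-26)^2 - 4·(692) = 676 - 2768 = -2092, and 4·(-523) is not a perfect square in Q since -523 is squarefree and ≠ 1. Hence x^2 - 26x + 692 is irreducible over Q and is the minimal polynomial of α.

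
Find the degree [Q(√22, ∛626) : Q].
[Q(√22, ∛626) : Q] = 6

Let L = Q(√22, ∛626). Since Q(√22) ⊂ L and [Q(√22):Q] = 2, the tower law gives 2 | [L:Q]. Likewise Q(∛626) ⊂ L with [Q(∛626):Q] = 3 (because 626 is not a perfect cube), so 3 | [L:Q]. As gcd(2,3) = 1, [L:Q] is divisible by 6. Conversely L is generated over Q by √22 and ∛626, so [L:Q] ≤ 2·3 = 6. Therefore [Q(√22, ∛626) : Q] = 6.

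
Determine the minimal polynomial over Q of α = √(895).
m_α(x) = x^2 - 895

α satisfies α^2 - 895 = 0, so x^2 - 895 annihilates α. Since d = 895 is squarefree and ≠ 1, it is not a perfect square in Q, so x^2 - 895 has no rational root and is therefore irreducible over Q (a degree-2 polynomial over a field is irreducible iff it has no root). Hence m_α(x) = x^2 - 895.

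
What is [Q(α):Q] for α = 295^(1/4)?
[Q(α):Q] = 4

α is a root of x^4 - 295. By Eisenstein's criterion at the prime p = 5 (which divides the constant term 295 but p^2 = 25 does not, since 295 is squarefree), x^4 - 295 is irreducible over Q. Hence [Q(α):Q] = 4.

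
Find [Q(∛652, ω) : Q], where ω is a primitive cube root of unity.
[Q(∛652, ω) : Q] = 6

[Q(∛652):Q] = 3 (min poly x^3 - 652, irreducible since 652 is not a perfect cube). [Q(ω):Q] = 2 (min poly x^2 + x + 1). Since Q(∛652) ⊂ R and ω ∉ R, we have ω ∉ Q(∛652), so x^2 + x + 1 remains irreducible over Q(∛652) and [Q(∛652, ω) : Q(∛652)] = 2. By the tower law, [Q(∛652, ω) : Q] = 3 · 2 = 6. (In fact Q(∛652, ω) is the splitting field of x^3 - 652 over Q.)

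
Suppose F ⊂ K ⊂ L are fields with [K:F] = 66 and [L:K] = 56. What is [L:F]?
[L:F] = 3696

The tower law says that for any tower of field extensions F ⊂ K ⊂ L with finite degrees, [L:F] = [L:K] · [K:F]. Here this gives [L:F] = 56 · 66 = 3696.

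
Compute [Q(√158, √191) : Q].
[Q(√158, √191) : Q] = 4

[Q(√158):Q] = 2 (min poly x^2 - 158, irreducible since 158 is squarefree > 1). For the top step, suppose √191 ∈ Q(√158), say √191 = c + d√158 with c, d ∈ Q. Squaring: 191 = c^2 + 158d^2 + 2cd√158. Since √158 ∉ Q this forces 2cd = 0. If d = 0 then √191 = c ∈ Q, contradicting 191 squarefree > 1. If c = 0 then 191 = 158d^2, so 158·191 = (158d)^2 is a perfect square in Q — but 158·191 = 30178 is not a perfect square (since 158 and 191 are distinct squarefree integers). Contradiction. Hence √191 ∉ Q(√158), so x^2 - 191 stays irreducible over Q(√158) and [Q(√158, √191) : Q(√158)] = 2. By the tower law, [Q(√158, √191) : Q] = 2 · 2 = 4.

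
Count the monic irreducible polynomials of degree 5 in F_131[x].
There are 7715897904 monic irreducible polynomials of degree 5 over F_131

Each element of F_{131^5} that lies in no proper subfield is a root of exactly one monic irreducible of degree 5 over F_131, and each such polynomial has 5 distinct roots in F_{131^5}. By Möbius inversion the count is N_131(5) = (1/5) Σ_{d|5} μ(5/d) · 131^d = (1/5)(μ(5)·131^1 + μ(1)·131^5) = 38579489520/5 = 7715897904.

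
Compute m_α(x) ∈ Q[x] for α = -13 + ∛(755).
m_α(x) = x^3 + 39x^2 + 507x + 1442

Set β = α + 13 = ∛(755), so β^3 = 755. Then (α + 13)^3 - 755 = 0, i.e. α is a root of g(x) = (x + 13)^3 - 755 = x^3 + 39x^2 + 507x + 1442. Since g(x) = h(x + 13) where h(x) = x^3 - 755, and h is irreducible over Q (because 755 is not a perfect cube, so h has no rational root, and a monic cubic with no rational root is irreducible), g is also irreducible (irreducibility is preserved under the substitution x → x + 13). Hence m_α(x) = x^3 + 39x^2 + 507x + 1442.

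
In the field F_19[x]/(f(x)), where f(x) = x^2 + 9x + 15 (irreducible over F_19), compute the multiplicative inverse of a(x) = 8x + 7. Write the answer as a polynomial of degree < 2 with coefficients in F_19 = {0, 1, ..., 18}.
a(x)^(-1) ≡ x + 1 (mod f(x))

Since f is irreducible over F_19, F_19[x]/(f) is a field and a(x) ≠ 0 has an inverse. Apply the extended Euclidean algorithm to f(x) and a(x) in F_19[x]: f(x) = (12x + 12)·a(x) + (7). The last nonzero remainder is the constant 7 = gcd(f, a) in F_19. Back-substituting through the division chain expresses 7 = s(x)·a(x) + t(x)·f(x) with s(x) ≡ 7x + 7 (mod f), so (7x + 7)·a(x) ≡ 7 (mod f). Multiplying by 7^(-1) ≡ 11 in F_19 gives a(x)^(-1) ≡ 11·(7x + 7) ≡ x + 1 (mod f). Check: (8x + 7)·(x + 1) = 8x^2 + 15x + 7 ≡ 1 (mod x^2 + 9x + 15).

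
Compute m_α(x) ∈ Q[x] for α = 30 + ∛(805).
m_α(x) = x^3 - 90x^2 + 2700x - 27805

Set β = α - 30 = ∛(805), so β^3 = 805. Then (α - 30)^3 - 805 = 0, i.e. α is a root of g(x) = (x - 30)^3 - 805 = x^3 - 90x^2 + 2700x - 27805. Since g(x) = h(x - 30) where h(x) = x^3 - 805, and h is irreducible over Q (because 805 is not a perfect cube, so h has no rational root, and a monic cubic with no rational root is irreducible), g is also irreducible (irreducibility is preserved under the substitution x → x - 30). Hence m_α(x) = x^3 - 90x^2 + 2700x - 27805.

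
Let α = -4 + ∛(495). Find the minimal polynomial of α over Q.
m_α(x) = x^3 + 12x^2 + 48x - 431

Set β = α + 4 = ∛(495), so β^3 = 495. Then (α + 4)^3 - 495 = 0, i.e. α is a root of g(x) = (x + 4)^3 - 495 = x^3 + 12x^2 + 48x - 431. Since g(x) = h(x + 4) where h(x) = x^3 - 495, and h is irreducible over Q (because 495 is not a perfect cube, so h has no rational root, and a monic cubic with no rational root is irreducible), g is also irreducible (irreducibility is preserved under the substitution x → x + 4). Hence m_α(x) = x^3 + 12x^2 + 48x - 431.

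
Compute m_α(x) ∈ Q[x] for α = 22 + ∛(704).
m_α(x) = x^3 - 66x^2 + 1452x - 11352

Set β = α - 22 = ∛(704), so β^3 = 704. Then (α - 22)^3 - 704 = 0, i.e. α is a root of g(x) = (x - 22)^3 - 704 = x^3 - 66x^2 + 1452x - 11352. Since g(x) = h(x - 22) where h(x) = x^3 - 704, and h is irreducible over Q (because 704 is not a perfect cube, so h has no rational root, and a monic cubic with no rational root is irreducible), g is also irreducible (irreducibility is preserved under the substitution x → x - 22). Hence m_α(x) = x^3 - 66x^2 + 1452x - 11352.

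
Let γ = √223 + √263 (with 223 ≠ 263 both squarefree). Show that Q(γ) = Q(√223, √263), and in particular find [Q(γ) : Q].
[Q(γ) : Q] = 4 (equivalently, Q(γ) = Q(√223, √263))

Obviously Q(γ) ⊆ Q(√223, √263), and [Q(√223, √263):Q] = 4 (since 223, 263 are distinct squarefree integers > 1 with 58649 not a perfect square). To show equality we compute the minimal polynomial of γ. From γ = √223 + √263: γ^2 = 223 + 2√(58649) + 263 = 486 + 2√(58649), so γ^2 - 486 = 2√(58649); squaring, (γ^2 - 486)^2 = 4·58649, i.e. γ^4 - 972γ^2 + 236196 - 234596 = 0, i.e. γ^4 - 972γ^2 + 1600 = 0. So γ is a root of x^4 - 972x^2 + 1600. This polynomial is irreducible over Q: it has no rational root (each ±√223 ± √263 is irrational), and any factorization into two quadratics over Q would force √(58649) ∈ Q (pairing opposite roots) or √223, √263 ∈ Q (other pairings), all impossible. Hence [Q(γ):Q] = 4 = [Q(√223, √263):Q], so Q(γ) = Q(√223, √263).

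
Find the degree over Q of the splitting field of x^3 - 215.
[K : Q] = 6

The roots of x^3 - 215 are ∛215, ω∛215, ω^2∛215 where ω = e^(2πi/3) is a primitive cube root of unity, so K = Q(∛215, ω). Now [Q(∛215):Q] = 3 (since 215 is not a perfect cube, x^3 - 215 is irreducible) and [Q(ω):Q] = 2. Both 2 and 3 divide [K:Q], and [K:Q] ≤ 3·2 = 6, so [K:Q] = 6. (Equivalently: Q(∛215) ⊂ R but ω ∉ R, so [K : Q(∛215)] = 2.)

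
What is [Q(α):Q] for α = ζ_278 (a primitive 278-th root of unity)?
[Q(α):Q] = 138

The minimal polynomial of ζ_278 over Q is the 278-th cyclotomic polynomial Φ_278(x), which is irreducible over Q and has degree φ(278) = 138. Hence [Q(α):Q] = φ(278) = 138.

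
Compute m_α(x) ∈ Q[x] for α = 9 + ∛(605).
m_α(x) = x^3 - 27x^2 + 243x - 1334

Set β = α - 9 = ∛(605), so β^3 = 605. Then (α - 9)^3 - 605 = 0, i.e. α is a root of g(x) = (x - 9)^3 - 605 = x^3 - 27x^2 + 243x - 1334. Since g(x) = h(x - 9) where h(x) = x^3 - 605, and h is irreducible over Q (because 605 is not a perfect cube, so h has no rational root, and a monic cubic with no rational root is irreducible), g is also irreducible (irreducibility is preserved under the substitution x → x - 9). Hence m_α(x) = x^3 - 27x^2 + 243x - 1334.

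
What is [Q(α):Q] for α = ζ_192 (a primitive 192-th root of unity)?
[Q(α):Q] = 64

The minimal polynomial of ζ_192 over Q is the 192-th cyclotomic polynomial Φ_192(x), which is irreducible over Q and has degree φ(192) = 64. Hence [Q(α):Q] = φ(192) = 64.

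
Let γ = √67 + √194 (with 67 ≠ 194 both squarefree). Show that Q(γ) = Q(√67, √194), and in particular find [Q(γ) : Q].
[Q(γ) : Q] = 4 (equivalently, Q(γ) = Q(√67, √194))

Obviously Q(γ) ⊆ Q(√67, √194), and [Q(√67, √194):Q] = 4 (since 67, 194 are distinct squarefree integers > 1 with 12998 not a perfect square). To show equality we compute the minimal polynomial of γ. From γ = √67 + √194: γ^2 = 67 + 2√(12998) + 194 = 261 + 2√(12998), so γ^2 - 261 = 2√(12998); squaring, (γ^2 - 261)^2 = 4·12998, i.e. γ^4 - 522γ^2 + 68121 - 51992 = 0, i.e. γ^4 - 522γ^2 + 16129 = 0. So γ is a root of x^4 - 522x^2 + 16129. This polynomial is irreducible over Q: it has no rational root (each ±√67 ± √194 is irrational), and any factorization into two quadratics over Q would force √(12998) ∈ Q (pairing opposite roots) or √67, √194 ∈ Q (other pairings), all impossible. Hence [Q(γ):Q] = 4 = [Q(√67, √194):Q], so Q(γ) = Q(√67, √194).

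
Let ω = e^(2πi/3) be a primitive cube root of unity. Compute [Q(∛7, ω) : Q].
[Q(∛7, ω) : Q] = 6

[Q(∛7):Q] = 3 (min poly x^3 - 7, irreducible since 7 is not a perfect cube). [Q(ω):Q] = 2 (min poly x^2 + x + 1). Since Q(∛7) ⊂ R and ω ∉ R, we have ω ∉ Q(∛7), so x^2 + x + 1 remains irreducible over Q(∛7) and [Q(∛7, ω) : Q(∛7)] = 2. By the tower law, [Q(∛7, ω) : Q] = 3 · 2 = 6. (In fact Q(∛7, ω) is the splitting field of x^3 - 7 over Q.)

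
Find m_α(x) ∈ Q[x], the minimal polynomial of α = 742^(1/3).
m_α(x) = x^3 - 742

α satisfies α^3 = 742, so x^3 - 742 annihilates α. By the rational root test, a rational root p/q (in lowest terms) of x^3 - 742 would satisfy p^3 = 742 q^3, forcing q = 1 and p^3 = 742; but 742 is not a perfect cube, contradiction. A monic cubic over Q with no rational root is irreducible (any nontrivial factorization would include a linear factor). Hence x^3 - 742 is the minimal polynomial of α, and in particular [Q(α):Q] = 3.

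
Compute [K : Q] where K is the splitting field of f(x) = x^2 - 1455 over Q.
[K : Q] = 2

f(x) = x^2 - 1455 factors as (x - √1455)(x + √1455). The splitting field is K = Q(√1455). Since 1455 is squarefree and > 1, it is not a perfect square, so x^2 - 1455 is irreducible over Q and [Q(√1455) : Q] = 2. Hence [K : Q] = 2.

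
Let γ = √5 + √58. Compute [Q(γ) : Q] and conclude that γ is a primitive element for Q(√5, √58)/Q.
[Q(γ) : Q] = 4 (equivalently, Q(γ) = Q(√5, √58))

Obviously Q(γ) ⊆ Q(√5, √58), and [Q(√5, √58):Q] = 4 (since 5, 58 are distinct squarefree integers > 1 with 290 not a perfect square). To show equality we compute the minimal polynomial of γ. From γ = √5 + √58: γ^2 = 5 + 2√(290) + 58 = 63 + 2√(290), so γ^2 - 63 = 2√(290); squaring, (γ^2 - 63)^2 = 4·290, i.e. γ^4 - 126γ^2 + 3969 - 1160 = 0, i.e. γ^4 - 126γ^2 + 2809 = 0. So γ is a root of x^4 - 126x^2 + 2809. This polynomial is irreducible over Q: it has no rational root (each ±√5 ± √58 is irrational), and any factorization into two quadratics over Q would force √(290) ∈ Q (pairing opposite roots) or √5, √58 ∈ Q (other pairings), all impossible. Hence [Q(γ):Q] = 4 = [Q(√5, √58):Q], so Q(γ) = Q(√5, √58).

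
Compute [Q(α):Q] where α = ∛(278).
[Q(α):Q] = 3

The minimal polynomial of α is x^3 - 278, irreducible over Q since 278 is not a perfect cube (so x^3 - 278 has no rational root). Hence [Q(α):Q] = deg(m_α) = 3.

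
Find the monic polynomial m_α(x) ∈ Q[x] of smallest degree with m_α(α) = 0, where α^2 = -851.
m_α(x) = x^2 + 851

α satisfies α^2 + 851 = 0, so x^2 + 851 annihilates α. Since d = -851 is squarefree and ≠ 1, it is not a perfect square in Q, so x^2 + 851 has no rational root and is therefore irreducible over Q (a degree-2 polynomial over a field is irreducible iff it has no root). Hence m_α(x) = x^2 + 851.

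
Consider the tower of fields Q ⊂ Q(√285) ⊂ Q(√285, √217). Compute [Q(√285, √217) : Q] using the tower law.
[Q(√285, √217) : Q] = 4

[Q(√285):Q] = 2 (min poly x^2 - 285, irreducible since 285 is squarefree > 1). For the top step, suppose √217 ∈ Q(√285), say √217 = c + d√285 with c, d ∈ Q. Squaring: 217 = c^2 + 285d^2 + 2cd√285. Since √285 ∉ Q this forces 2cd = 0. If d = 0 then √217 = c ∈ Q, contradicting 217 squarefree > 1. If c = 0 then 217 = 285d^2, so 285·217 = (285d)^2 is a perfect square in Q — but 285·217 = 61845 is not a perfect square (since 285 and 217 are distinct squarefree integers). Contradiction. Hence √217 ∉ Q(√285), so x^2 - 217 stays irreducible over Q(√285) and [Q(√285, √217) : Q(√285)] = 2. By the tower law, [Q(√285, √217) : Q] = 2 · 2 = 4.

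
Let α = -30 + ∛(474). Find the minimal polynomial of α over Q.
m_α(x) = x^3 + 90x^2 + 2700x + 26526

Set β = α + 30 = ∛(474), so β^3 = 474. Then (α + 30)^3 - 474 = 0, i.e. α is a root of g(x) = (x + 30)^3 - 474 = x^3 + 90x^2 + 2700x + 26526. Since g(x) = h(x + 30) where h(x) = x^3 - 474, and h is irreducible over Q (because 474 is not a perfect cube, so h has no rational root, and a monic cubic with no rational root is irreducible), g is also irreducible (irreducibility is preserved under the substitution x → x + 30). Hence m_α(x) = x^3 + 90x^2 + 2700x + 26526.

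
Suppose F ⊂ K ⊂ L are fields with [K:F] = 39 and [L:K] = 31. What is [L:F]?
[L:F] = 1209

The tower law says that for any tower of field extensions F ⊂ K ⊂ L with finite degrees, [L:F] = [L:K] · [K:F]. Here this gives [L:F] = 31 · 39 = 1209.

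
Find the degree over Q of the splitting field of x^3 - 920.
[K : Q] = 6

The roots of x^3 - 920 are ∛920, ω∛920, ω^2∛920 where ω = e^(2πi/3) is a primitive cube root of unity, so K = Q(∛920, ω). Now [Q(∛920):Q] = 3 (since 920 is not a perfect cube, x^3 - 920 is irreducible) and [Q(ω):Q] = 2. Both 2 and 3 divide [K:Q], and [K:Q] ≤ 3·2 = 6, so [K:Q] = 6. (Equivalently: Q(∛920) ⊂ R but ω ∉ R, so [K : Q(∛920)] = 2.)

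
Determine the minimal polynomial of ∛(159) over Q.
m_α(x) = x^3 - 159

α satisfies α^3 = 159, so x^3 - 159 annihilates α. By the rational root test, a rational root p/q (in lowest terms) of x^3 - 159 would satisfy p^3 = 159 q^3, forcing q = 1 and p^3 = 159; but 159 is not a perfect cube, contradiction. A monic cubic over Q with no rational root is irreducible (any nontrivial factorization would include a linear factor). Hence x^3 - 159 is the minimal polynomial of α, and in particular [Q(α):Q] = 3.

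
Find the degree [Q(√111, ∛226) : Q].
[Q(√111, ∛226) : Q] = 6

Let L = Q(√111, ∛226). Since Q(√111) ⊂ L and [Q(√111):Q] = 2, the tower law gives 2 | [L:Q]. Likewise Q(∛226) ⊂ L with [Q(∛226):Q] = 3 (because 226 is not a perfect cube), so 3 | [L:Q]. As gcd(2,3) = 1, [L:Q] is divisible by 6. Conversely L is generated over Q by √111 and ∛226, so [L:Q] ≤ 2·3 = 6. Therefore [Q(√111, ∛226) : Q] = 6.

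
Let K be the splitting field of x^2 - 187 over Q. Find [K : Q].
[K : Q] = 2

f(x) = x^2 - 187 factors as (x - √187)(x + √187). The splitting field is K = Q(√187). Since 187 is squarefree and > 1, it is not a perfect square, so x^2 - 187 is irreducible over Q and [Q(√187) : Q] = 2. Hence [K : Q] = 2.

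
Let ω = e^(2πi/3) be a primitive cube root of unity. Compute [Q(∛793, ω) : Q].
[Q(∛793, ω) : Q] = 6

[Q(∛793):Q] = 3 (min poly x^3 - 793, irreducible since 793 is not a perfect cube). [Q(ω):Q] = 2 (min poly x^2 + x + 1). Since Q(∛793) ⊂ R and ω ∉ R, we have ω ∉ Q(∛793), so x^2 + x + 1 remains irreducible over Q(∛793) and [Q(∛793, ω) : Q(∛793)] = 2. By the tower law, [Q(∛793, ω) : Q] = 3 · 2 = 6. (In fact Q(∛793, ω) is the splitting field of x^3 - 793 over Q.)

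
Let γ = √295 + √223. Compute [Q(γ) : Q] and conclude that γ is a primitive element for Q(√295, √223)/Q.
[Q(γ) : Q] = 4 (equivalently, Q(γ) = Q(√295, √223))

Obviously Q(γ) ⊆ Q(√295, √223), and [Q(√295, √223):Q] = 4 (since 295, 223 are distinct squarefree integers > 1 with 65785 not a perfect square). To show equality we compute the minimal polynomial of γ. From γ = √295 + √223: γ^2 = 295 + 2√(65785) + 223 = 518 + 2√(65785), so γ^2 - 518 = 2√(65785); squaring, (γ^2 - 518)^2 = 4·65785, i.e. γ^4 - 1036γ^2 + 268324 - 263140 = 0, i.e. γ^4 - 1036γ^2 + 5184 = 0. So γ is a root of x^4 - 1036x^2 + 5184. This polynomial is irreducible over Q: it has no rational root (each ±√295 ± √223 is irrational), and any factorization into two quadratics over Q would force √(65785) ∈ Q (pairing opposite roots) or √295, √223 ∈ Q (other pairings), all impossible. Hence [Q(γ):Q] = 4 = [Q(√295, √223):Q], so Q(γ) = Q(√295, √223).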